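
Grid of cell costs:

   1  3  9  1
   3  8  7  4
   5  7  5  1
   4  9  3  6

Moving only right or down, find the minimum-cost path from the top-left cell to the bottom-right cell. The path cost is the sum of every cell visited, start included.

25

One optimal route is [0,0]→[0,1]→[0,2]→[0,3]→[1,3]→[2,3]→[3,3].
Its cost is 1 + 3 + 9 + 1 + 4 + 1 + 6 = 25.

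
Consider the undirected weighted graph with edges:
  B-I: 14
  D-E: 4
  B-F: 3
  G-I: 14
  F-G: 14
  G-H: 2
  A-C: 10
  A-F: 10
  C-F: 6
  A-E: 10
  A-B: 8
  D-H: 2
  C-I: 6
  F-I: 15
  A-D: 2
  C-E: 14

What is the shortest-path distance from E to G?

8

Some routes from E to G:
E→D→H→G: 4 + 2 + 2 = 8
E→C→A→D→H→G: 14 + 10 + 2 + 2 + 2 = 30
E→A→D→H→G: 10 + 2 + 2 + 2 = 16
Best route has total 8.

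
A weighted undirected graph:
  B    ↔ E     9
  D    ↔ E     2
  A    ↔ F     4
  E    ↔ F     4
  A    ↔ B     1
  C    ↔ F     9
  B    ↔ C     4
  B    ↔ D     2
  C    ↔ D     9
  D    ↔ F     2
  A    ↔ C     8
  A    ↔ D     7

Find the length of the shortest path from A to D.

A few of the A→D routes:
A-C-B-D: 8 + 4 + 2 = 14
A-F-D: 4 + 2 = 6
A-D: 7
A-B-E-D: 1 + 9 + 2 = 12
A-F-E-D: 4 + 4 + 2 = 10
A-B-D: 1 + 2 = 3
The minimum is 3.

3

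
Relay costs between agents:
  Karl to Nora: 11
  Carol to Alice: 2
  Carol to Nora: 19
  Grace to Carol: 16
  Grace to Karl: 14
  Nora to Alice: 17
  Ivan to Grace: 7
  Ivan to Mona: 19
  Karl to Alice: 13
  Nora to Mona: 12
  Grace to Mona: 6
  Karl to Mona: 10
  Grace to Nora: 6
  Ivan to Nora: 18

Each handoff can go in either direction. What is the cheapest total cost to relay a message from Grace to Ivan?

7

Some routes from Grace to Ivan:
Grace → Mona → Nora → Ivan: 6 + 12 + 18 = 36
Grace → Ivan: 7
Grace → Mona → Ivan: 6 + 19 = 25
Grace → Karl → Nora → Ivan: 14 + 11 + 18 = 43
Grace → Nora → Ivan: 6 + 18 = 24
Grace → Nora → Mona → Ivan: 6 + 12 + 19 = 37
Shortest: 7.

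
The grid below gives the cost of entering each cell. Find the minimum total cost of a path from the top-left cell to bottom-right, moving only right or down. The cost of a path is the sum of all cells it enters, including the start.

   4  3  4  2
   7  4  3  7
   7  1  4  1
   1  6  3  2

Best path: [0,0] → [0,1] → [1,1] → [2,1] → [2,2] → [2,3] → [3,3]
Cost: 4 + 3 + 4 + 1 + 4 + 1 + 2 = 19

19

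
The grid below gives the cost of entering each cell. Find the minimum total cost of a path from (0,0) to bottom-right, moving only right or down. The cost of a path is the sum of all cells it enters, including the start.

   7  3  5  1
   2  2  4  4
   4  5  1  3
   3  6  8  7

26

Path (0,0) → (1,0) → (1,1) → (1,2) → (2,2) → (2,3) → (3,3): 7 + 2 + 2 + 4 + 1 + 3 + 7 = 26.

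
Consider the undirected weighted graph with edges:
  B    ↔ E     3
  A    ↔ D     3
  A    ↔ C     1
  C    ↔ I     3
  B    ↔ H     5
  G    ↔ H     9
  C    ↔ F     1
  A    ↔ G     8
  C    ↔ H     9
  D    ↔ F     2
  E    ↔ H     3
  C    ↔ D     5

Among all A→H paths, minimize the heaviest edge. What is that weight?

9

Candidate routes:
A-C-H: max(1, 9) = 9
A-G-H: max(8, 9) = 9
A-D-F-C-H: max(3, 2, 1, 9) = 9
A-D-C-H: max(3, 5, 9) = 9
The minimum achievable maximum is 9.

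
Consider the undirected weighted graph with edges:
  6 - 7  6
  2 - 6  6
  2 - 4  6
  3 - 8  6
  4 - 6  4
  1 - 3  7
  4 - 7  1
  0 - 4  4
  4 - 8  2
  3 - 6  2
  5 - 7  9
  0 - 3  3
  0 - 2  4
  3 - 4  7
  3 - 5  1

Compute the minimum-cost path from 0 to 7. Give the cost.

5

A few of the 0→7 routes:
0→3→6→7: 3 + 2 + 6 = 11
0→4→7: 4 + 1 = 5
0→3→6→4→7: 3 + 2 + 4 + 1 = 10
0→2→4→7: 4 + 6 + 1 = 11
Shortest: 5.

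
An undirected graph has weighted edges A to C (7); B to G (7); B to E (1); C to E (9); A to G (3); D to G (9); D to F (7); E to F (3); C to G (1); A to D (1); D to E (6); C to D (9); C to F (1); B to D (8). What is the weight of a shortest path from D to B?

Comparing a few candidate routes:
D -> A -> G -> B: 1 + 3 + 7 = 11
D -> E -> B: 6 + 1 = 7
D -> B: 8
D -> A -> G -> C -> F -> E -> B: 1 + 3 + 1 + 1 + 3 + 1 = 10
D -> F -> E -> B: 7 + 3 + 1 = 11
Best route has total 7.

7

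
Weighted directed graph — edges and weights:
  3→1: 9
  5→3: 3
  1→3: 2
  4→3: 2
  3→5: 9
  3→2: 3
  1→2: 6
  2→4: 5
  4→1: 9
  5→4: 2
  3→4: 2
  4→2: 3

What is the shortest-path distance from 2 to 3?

7

Paths from 2 to 3:
2-4-1-3: 5 + 9 + 2 = 16
2-4-3: 5 + 2 = 7
Shortest: 7.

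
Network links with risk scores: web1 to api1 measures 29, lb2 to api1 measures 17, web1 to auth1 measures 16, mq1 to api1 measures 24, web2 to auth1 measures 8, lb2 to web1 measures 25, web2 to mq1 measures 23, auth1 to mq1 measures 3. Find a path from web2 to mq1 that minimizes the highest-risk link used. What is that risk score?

8

A few of the web2→mq1 routes:
web2 -> mq1: max(23) = 23
web2 -> auth1 -> web1 -> lb2 -> api1 -> mq1: max(8, 16, 25, 17, 24) = 25
web2 -> auth1 -> mq1: max(8, 3) = 8
Smallest bottleneck: 8.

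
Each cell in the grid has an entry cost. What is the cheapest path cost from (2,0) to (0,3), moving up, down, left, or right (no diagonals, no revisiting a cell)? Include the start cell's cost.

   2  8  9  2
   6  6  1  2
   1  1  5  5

Best path: [2,0] -> [2,1] -> [2,2] -> [1,2] -> [1,3] -> [0,3]
Cost: 1 + 1 + 5 + 1 + 2 + 2 = 12

12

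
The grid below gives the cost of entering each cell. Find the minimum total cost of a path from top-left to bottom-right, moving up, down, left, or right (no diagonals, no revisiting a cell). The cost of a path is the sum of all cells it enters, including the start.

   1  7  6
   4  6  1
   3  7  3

15

One optimal route is (0,0)→(1,0)→(1,1)→(1,2)→(2,2).
Its cost is 1 + 4 + 6 + 1 + 3 = 15.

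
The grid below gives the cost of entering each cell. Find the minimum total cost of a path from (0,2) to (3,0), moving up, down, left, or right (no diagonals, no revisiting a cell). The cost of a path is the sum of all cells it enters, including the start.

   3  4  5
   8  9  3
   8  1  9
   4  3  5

25

Path [0,2] [1,2] [1,1] [2,1] [3,1] [3,0]: 5 + 3 + 9 + 1 + 3 + 4 = 25.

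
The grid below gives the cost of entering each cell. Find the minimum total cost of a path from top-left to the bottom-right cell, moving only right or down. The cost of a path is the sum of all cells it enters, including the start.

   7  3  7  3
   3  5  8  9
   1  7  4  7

29

Take [0,0] [1,0] [2,0] [2,1] [2,2] [2,3] for a total of 7 + 3 + 1 + 7 + 4 + 7 = 29.
(Top row then right column would cost 36.)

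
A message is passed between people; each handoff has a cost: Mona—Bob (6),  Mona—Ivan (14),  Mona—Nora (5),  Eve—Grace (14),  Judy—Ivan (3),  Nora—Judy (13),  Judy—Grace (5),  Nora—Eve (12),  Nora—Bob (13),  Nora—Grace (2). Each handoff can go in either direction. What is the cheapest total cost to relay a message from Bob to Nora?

A few of the Bob→Nora routes:
Bob → Mona → Ivan → Judy → Nora: 6 + 14 + 3 + 13 = 36
Bob → Mona → Ivan → Judy → Grace → Nora: 6 + 14 + 3 + 5 + 2 = 30
Bob → Nora: 13
Bob → Mona → Nora: 6 + 5 = 11
Best route has total 11.

11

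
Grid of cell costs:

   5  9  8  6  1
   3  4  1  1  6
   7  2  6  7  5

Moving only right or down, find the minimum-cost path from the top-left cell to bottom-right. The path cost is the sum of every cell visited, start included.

25

Cheapest: [0,0] → [1,0] → [1,1] → [1,2] → [1,3] → [1,4] → [2,4]
  5 + 3 + 4 + 1 + 1 + 6 + 5 = 25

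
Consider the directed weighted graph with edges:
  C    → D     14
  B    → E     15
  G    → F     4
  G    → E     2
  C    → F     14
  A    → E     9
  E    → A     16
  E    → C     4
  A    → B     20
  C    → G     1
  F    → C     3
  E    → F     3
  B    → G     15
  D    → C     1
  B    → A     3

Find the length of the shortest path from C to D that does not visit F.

14

Candidate routes:
C → D: 14
Best route has total 14.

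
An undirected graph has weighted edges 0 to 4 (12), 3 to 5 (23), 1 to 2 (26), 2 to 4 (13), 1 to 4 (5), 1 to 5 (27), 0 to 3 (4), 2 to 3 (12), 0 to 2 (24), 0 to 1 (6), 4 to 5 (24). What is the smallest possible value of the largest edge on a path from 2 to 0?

Checking several routes:
2 - 4 - 1 - 0: max(13, 5, 6) = 13
2 - 0: max(24) = 24
2 - 3 - 5 - 4 - 0: max(12, 23, 24, 12) = 24
2 - 3 - 0: max(12, 4) = 12
2 - 4 - 0: max(13, 12) = 13
Smallest bottleneck: 12.

12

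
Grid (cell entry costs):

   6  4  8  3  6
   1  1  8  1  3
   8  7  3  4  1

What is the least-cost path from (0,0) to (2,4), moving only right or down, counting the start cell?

Cheapest: r0c0 r1c0 r1c1 r1c2 r1c3 r1c4 r2c4
  6 + 1 + 1 + 8 + 1 + 3 + 1 = 21

21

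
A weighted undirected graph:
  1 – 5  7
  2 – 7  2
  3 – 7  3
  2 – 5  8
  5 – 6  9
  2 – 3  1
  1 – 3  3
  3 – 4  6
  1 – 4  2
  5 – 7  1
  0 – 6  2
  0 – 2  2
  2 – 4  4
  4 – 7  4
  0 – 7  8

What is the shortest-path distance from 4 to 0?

Some routes from 4 to 0:
4 -> 2 -> 0: 4 + 2 = 6
4 -> 3 -> 2 -> 0: 6 + 1 + 2 = 9
4 -> 7 -> 3 -> 2 -> 0: 4 + 3 + 1 + 2 = 10
4 -> 7 -> 2 -> 0: 4 + 2 + 2 = 8
4 -> 7 -> 0: 4 + 8 = 12
4 -> 1 -> 3 -> 2 -> 0: 2 + 3 + 1 + 2 = 8
Shortest: 6.

6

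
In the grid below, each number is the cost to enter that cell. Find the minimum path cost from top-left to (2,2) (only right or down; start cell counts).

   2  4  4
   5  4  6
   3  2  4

16

Best path: [0,0] [0,1] [1,1] [2,1] [2,2]
Cost: 2 + 4 + 4 + 2 + 4 = 16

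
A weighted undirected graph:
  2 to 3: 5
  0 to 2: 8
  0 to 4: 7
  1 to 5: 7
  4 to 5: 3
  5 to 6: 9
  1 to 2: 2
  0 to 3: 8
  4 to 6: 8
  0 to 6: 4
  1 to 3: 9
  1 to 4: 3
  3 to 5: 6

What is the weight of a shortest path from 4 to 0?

Checking several routes:
4 - 1 - 2 - 3 - 0: 3 + 2 + 5 + 8 = 18
4 - 6 - 0: 8 + 4 = 12
4 - 5 - 3 - 0: 3 + 6 + 8 = 17
4 - 1 - 2 - 0: 3 + 2 + 8 = 13
4 - 5 - 6 - 0: 3 + 9 + 4 = 16
4 - 0: 7
The minimum is 7.

7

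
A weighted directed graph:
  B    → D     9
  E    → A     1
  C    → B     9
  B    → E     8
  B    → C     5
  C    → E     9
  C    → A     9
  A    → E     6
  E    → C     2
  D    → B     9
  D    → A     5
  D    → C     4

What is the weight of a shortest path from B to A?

9

Comparing a few candidate routes:
B → D → A: 9 + 5 = 14
B → E → C → A: 8 + 2 + 9 = 19
B → C → A: 5 + 9 = 14
B → C → E → A: 5 + 9 + 1 = 15
B → E → A: 8 + 1 = 9
The minimum is 9.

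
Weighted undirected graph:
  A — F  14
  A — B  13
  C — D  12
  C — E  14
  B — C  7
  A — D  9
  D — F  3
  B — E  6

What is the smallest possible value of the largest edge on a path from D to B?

12

A few of the D→B routes:
D -> C -> E -> B: max(12, 14, 6) = 14
D -> C -> B: max(12, 7) = 12
D -> A -> B: max(9, 13) = 13
Best route has worst link 12.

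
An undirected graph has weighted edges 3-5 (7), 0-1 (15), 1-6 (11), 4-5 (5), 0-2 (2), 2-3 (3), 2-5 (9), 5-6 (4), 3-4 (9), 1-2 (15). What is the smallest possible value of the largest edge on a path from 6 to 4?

Some routes from 6 to 4:
6 -> 5 -> 3 -> 4: max(4, 7, 9) = 9
6 -> 5 -> 4: max(4, 5) = 5
6 -> 5 -> 2 -> 3 -> 4: max(4, 9, 3, 9) = 9
6 -> 1 -> 0 -> 2 -> 3 -> 4: max(11, 15, 2, 3, 9) = 15
Smallest bottleneck: 5.

5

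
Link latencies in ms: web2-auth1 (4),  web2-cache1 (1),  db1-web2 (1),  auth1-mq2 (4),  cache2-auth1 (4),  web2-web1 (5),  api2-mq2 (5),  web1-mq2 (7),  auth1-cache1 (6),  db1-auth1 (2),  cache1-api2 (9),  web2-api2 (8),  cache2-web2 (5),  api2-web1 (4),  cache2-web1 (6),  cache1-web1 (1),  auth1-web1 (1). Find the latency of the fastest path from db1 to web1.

Comparing a few candidate routes:
db1-web2-web1: 1 + 5 = 6
db1-web2-auth1-web1: 1 + 4 + 1 = 6
db1-auth1-web1: 2 + 1 = 3
db1-web2-cache1-web1: 1 + 1 + 1 = 3
Best route has total 3 ms.

3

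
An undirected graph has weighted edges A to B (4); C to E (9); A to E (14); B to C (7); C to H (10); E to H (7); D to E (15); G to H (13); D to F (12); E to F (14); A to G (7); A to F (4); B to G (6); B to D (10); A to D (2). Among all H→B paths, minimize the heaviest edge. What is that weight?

Checking several routes:
H-E-C-B: max(7, 9, 7) = 9
H-G-A-B: max(13, 7, 4) = 13
H-C-B: max(10, 7) = 10
H-G-A-F-D-B: max(13, 7, 4, 12, 10) = 13
H-G-A-D-B: max(13, 7, 2, 10) = 13
Best route has worst link 9.

9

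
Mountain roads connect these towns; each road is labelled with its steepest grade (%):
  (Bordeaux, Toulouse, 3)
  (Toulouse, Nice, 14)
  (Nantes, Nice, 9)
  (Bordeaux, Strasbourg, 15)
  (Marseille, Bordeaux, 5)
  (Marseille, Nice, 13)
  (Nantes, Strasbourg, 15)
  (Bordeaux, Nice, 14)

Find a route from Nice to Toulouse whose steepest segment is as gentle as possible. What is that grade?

13

Candidate routes:
Nice → Toulouse: max(14) = 14
Nice → Bordeaux → Toulouse: max(14, 3) = 14
Nice → Marseille → Bordeaux → Toulouse: max(13, 5, 3) = 13
Nice → Nantes → Strasbourg → Bordeaux → Toulouse: max(9, 15, 15, 3) = 15
Smallest bottleneck: 13%.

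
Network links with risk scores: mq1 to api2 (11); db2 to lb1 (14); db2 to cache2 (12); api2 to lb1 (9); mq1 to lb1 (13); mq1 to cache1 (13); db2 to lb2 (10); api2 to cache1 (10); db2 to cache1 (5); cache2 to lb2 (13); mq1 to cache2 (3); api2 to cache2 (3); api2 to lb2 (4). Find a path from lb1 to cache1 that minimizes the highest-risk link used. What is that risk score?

10

Checking several routes:
lb1 → api2 → cache2 → db2 → cache1: max(9, 3, 12, 5) = 12
lb1 → api2 → mq1 → cache2 → db2 → cache1: max(9, 11, 3, 12, 5) = 12
lb1 → api2 → lb2 → db2 → cache1: max(9, 4, 10, 5) = 10
lb1 → api2 → cache1: max(9, 10) = 10
The minimum achievable maximum is 10.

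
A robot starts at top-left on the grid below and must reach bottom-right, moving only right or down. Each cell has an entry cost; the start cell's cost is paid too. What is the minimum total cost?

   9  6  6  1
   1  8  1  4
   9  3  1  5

25

Take (0,0) → (1,0) → (1,1) → (1,2) → (2,2) → (2,3) for a total of 9 + 1 + 8 + 1 + 1 + 5 = 25.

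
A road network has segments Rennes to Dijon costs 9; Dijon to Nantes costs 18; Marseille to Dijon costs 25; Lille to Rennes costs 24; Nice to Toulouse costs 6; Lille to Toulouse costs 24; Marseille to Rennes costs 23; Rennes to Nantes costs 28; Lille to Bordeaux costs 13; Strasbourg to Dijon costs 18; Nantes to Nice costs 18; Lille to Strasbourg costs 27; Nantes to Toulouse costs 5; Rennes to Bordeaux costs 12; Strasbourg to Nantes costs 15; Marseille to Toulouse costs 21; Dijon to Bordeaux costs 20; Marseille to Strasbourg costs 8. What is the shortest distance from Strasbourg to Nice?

26

Comparing a few candidate routes:
Strasbourg→Nantes→Nice: 15 + 18 = 33
Strasbourg→Marseille→Toulouse→Nantes→Nice: 8 + 21 + 5 + 18 = 52
Strasbourg→Marseille→Toulouse→Nice: 8 + 21 + 6 = 35
Strasbourg→Dijon→Nantes→Nice: 18 + 18 + 18 = 54
Strasbourg→Nantes→Toulouse→Nice: 15 + 5 + 6 = 26
Strasbourg→Dijon→Nantes→Toulouse→Nice: 18 + 18 + 5 + 6 = 47
The minimum is 26.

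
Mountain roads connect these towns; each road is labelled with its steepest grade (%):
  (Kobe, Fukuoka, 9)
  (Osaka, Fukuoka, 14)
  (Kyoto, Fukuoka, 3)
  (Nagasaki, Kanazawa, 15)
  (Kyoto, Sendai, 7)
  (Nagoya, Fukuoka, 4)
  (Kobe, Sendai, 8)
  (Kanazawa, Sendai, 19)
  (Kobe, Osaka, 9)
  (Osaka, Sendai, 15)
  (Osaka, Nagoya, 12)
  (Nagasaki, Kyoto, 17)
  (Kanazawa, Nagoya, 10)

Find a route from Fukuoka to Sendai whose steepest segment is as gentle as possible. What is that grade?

7

Checking several routes:
Fukuoka→Osaka→Kobe→Sendai: max(14, 9, 8) = 14
Fukuoka→Nagoya→Osaka→Kobe→Sendai: max(4, 12, 9, 8) = 12
Fukuoka→Kobe→Sendai: max(9, 8) = 9
Fukuoka→Kyoto→Sendai: max(3, 7) = 7
Best route has worst link 7%.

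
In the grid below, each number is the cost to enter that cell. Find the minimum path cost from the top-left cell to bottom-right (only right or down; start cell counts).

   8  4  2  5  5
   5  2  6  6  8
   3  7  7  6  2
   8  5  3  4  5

Path [0,0] → [0,1] → [0,2] → [0,3] → [1,3] → [2,3] → [2,4] → [3,4]: 8 + 4 + 2 + 5 + 6 + 6 + 2 + 5 = 38.
(Top row then right column would cost 39.)

38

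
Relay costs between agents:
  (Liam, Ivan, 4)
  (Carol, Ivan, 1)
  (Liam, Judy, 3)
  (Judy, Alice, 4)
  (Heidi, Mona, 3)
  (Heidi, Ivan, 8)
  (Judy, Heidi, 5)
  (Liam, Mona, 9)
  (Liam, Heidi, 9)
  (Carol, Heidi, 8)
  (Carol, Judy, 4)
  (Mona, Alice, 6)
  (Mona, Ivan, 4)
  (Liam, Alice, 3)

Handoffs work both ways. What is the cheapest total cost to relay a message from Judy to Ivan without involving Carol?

7

A few of the Judy→Ivan routes:
Judy -> Liam -> Ivan: 3 + 4 = 7
Judy -> Alice -> Liam -> Ivan: 4 + 3 + 4 = 11
Judy -> Heidi -> Mona -> Ivan: 5 + 3 + 4 = 12
The minimum is 7.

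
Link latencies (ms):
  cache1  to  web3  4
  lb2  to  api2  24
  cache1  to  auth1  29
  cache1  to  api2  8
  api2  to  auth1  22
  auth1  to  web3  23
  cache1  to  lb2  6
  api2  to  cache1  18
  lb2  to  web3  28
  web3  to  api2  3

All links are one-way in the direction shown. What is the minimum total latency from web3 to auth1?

Paths from web3 to auth1:
web3 → api2 → cache1 → auth1: 3 + 18 + 29 = 50
web3 → api2 → auth1: 3 + 22 = 25
The minimum is 25 ms.

25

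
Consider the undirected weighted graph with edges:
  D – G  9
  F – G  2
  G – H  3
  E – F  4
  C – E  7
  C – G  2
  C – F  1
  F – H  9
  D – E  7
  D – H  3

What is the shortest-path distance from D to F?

8

Checking several routes:
D→G→F: 9 + 2 = 11
D→H→G→C→F: 3 + 3 + 2 + 1 = 9
D→H→G→F: 3 + 3 + 2 = 8
D→H→F: 3 + 9 = 12
D→E→F: 7 + 4 = 11
Shortest: 8.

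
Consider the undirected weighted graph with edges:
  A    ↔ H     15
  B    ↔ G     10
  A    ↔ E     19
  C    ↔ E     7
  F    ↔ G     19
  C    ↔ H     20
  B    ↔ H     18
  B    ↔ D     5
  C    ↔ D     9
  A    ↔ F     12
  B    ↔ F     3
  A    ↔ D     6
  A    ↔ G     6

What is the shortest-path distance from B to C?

Checking several routes:
B→F→A→D→C: 3 + 12 + 6 + 9 = 30
B→G→A→D→C: 10 + 6 + 6 + 9 = 31
B→D→C: 5 + 9 = 14
Shortest: 14.

14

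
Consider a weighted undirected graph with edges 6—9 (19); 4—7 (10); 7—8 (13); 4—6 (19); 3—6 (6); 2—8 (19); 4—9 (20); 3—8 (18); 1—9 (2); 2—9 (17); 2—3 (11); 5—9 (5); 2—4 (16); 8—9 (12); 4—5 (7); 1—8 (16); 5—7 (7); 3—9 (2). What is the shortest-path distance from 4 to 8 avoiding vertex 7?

24

Some routes from 4 to 8 avoiding 7:
4 -> 5 -> 9 -> 8: 7 + 5 + 12 = 24
4 -> 5 -> 9 -> 1 -> 8: 7 + 5 + 2 + 16 = 30
4 -> 5 -> 9 -> 3 -> 8: 7 + 5 + 2 + 18 = 32
4 -> 9 -> 8: 20 + 12 = 32
Best route has total 24.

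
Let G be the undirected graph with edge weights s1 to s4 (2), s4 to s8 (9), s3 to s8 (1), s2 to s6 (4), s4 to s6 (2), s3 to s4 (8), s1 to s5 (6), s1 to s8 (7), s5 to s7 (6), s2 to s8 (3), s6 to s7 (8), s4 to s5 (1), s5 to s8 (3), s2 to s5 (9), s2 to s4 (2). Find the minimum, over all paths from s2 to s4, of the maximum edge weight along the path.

Checking several routes:
s2-s8-s5-s4: max(3, 3, 1) = 3
s2-s4: max(2) = 2
s2-s6-s4: max(4, 2) = 4
The minimum achievable maximum is 2.

2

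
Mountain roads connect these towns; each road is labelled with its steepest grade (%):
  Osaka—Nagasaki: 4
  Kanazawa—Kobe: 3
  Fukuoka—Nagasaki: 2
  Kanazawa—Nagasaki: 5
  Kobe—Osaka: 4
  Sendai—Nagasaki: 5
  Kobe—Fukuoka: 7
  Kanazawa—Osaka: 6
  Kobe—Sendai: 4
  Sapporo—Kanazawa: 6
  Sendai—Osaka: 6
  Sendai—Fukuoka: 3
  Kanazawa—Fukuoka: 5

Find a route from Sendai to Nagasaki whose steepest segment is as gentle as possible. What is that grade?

A few of the Sendai→Nagasaki routes:
Sendai -> Nagasaki: max(5) = 5
Sendai -> Fukuoka -> Nagasaki: max(3, 2) = 3
Sendai -> Kobe -> Osaka -> Nagasaki: max(4, 4, 4) = 4
Smallest bottleneck: 3%.

3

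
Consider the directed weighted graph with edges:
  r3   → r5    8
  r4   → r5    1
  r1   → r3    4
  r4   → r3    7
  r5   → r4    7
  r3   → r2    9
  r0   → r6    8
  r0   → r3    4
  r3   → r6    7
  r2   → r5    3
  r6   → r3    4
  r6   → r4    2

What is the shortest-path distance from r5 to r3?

Routes from r5 to r3:
r5 - r4 - r3: 7 + 7 = 14
Best route has total 14.

14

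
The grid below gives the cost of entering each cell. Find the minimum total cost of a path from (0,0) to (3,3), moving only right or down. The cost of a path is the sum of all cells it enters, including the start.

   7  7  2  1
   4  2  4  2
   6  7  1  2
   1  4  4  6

Cheapest: r0c0 -> r1c0 -> r1c1 -> r1c2 -> r2c2 -> r2c3 -> r3c3
  7 + 4 + 2 + 4 + 1 + 2 + 6 = 26
For comparison, the top-then-right route costs 27.

26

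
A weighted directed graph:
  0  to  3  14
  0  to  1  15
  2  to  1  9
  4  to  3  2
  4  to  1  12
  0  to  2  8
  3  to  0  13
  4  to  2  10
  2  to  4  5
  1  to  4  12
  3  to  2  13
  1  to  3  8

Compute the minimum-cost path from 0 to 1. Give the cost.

15

Checking several routes:
0→2→1: 8 + 9 = 17
0→1: 15
0→3→2→1: 14 + 13 + 9 = 36
0→2→4→1: 8 + 5 + 12 = 25
The minimum is 15.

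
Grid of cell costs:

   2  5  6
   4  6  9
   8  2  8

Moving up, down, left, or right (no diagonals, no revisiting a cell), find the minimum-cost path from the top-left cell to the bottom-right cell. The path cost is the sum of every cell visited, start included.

22

Cheapest: [0,0] → [1,0] → [1,1] → [2,1] → [2,2]
  2 + 4 + 6 + 2 + 8 = 22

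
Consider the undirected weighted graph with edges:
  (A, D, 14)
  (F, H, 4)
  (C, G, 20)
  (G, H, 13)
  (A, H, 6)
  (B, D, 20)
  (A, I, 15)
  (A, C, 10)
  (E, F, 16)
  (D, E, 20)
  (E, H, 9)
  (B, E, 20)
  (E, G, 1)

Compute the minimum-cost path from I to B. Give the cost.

49

Some routes from I to B:
I → A → H → F → E → B: 15 + 6 + 4 + 16 + 20 = 61
I → A → D → B: 15 + 14 + 20 = 49
I → A → C → G → E → B: 15 + 10 + 20 + 1 + 20 = 66
I → A → H → E → B: 15 + 6 + 9 + 20 = 50
I → A → H → G → E → B: 15 + 6 + 13 + 1 + 20 = 55
I → A → D → E → B: 15 + 14 + 20 + 20 = 69
Best route has total 49.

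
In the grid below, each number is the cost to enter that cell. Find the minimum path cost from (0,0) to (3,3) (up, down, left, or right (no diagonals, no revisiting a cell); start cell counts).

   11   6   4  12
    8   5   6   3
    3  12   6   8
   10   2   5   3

Path (0,0) (0,1) (0,2) (1,2) (1,3) (2,3) (3,3): 11 + 6 + 4 + 6 + 3 + 8 + 3 = 41.

41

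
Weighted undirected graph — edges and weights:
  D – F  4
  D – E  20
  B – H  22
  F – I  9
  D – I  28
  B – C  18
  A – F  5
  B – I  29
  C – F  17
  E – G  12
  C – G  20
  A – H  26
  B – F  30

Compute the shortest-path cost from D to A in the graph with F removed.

Paths from D to A avoiding F:
D-E-G-C-B-H-A: 20 + 12 + 20 + 18 + 22 + 26 = 118
D-I-B-H-A: 28 + 29 + 22 + 26 = 105
The minimum is 105.

105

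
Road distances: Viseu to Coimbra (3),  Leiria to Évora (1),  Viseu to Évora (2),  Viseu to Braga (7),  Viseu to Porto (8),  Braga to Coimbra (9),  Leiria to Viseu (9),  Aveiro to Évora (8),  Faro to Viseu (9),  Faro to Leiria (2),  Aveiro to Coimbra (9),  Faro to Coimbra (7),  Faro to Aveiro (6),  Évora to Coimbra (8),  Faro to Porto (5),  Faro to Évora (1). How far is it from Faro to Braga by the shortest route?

10

Comparing a few candidate routes:
Faro - Évora - Viseu - Braga: 1 + 2 + 7 = 10
Faro - Coimbra - Braga: 7 + 9 = 16
Faro - Leiria - Évora - Viseu - Coimbra - Braga: 2 + 1 + 2 + 3 + 9 = 17
Faro - Évora - Viseu - Coimbra - Braga: 1 + 2 + 3 + 9 = 15
Faro - Viseu - Braga: 9 + 7 = 16
Faro - Leiria - Évora - Viseu - Braga: 2 + 1 + 2 + 7 = 12
Best route has total 10.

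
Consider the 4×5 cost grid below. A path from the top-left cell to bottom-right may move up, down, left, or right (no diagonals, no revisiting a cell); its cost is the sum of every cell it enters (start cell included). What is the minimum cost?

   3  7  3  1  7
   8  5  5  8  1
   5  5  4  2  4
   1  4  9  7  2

Take r0c0→r0c1→r0c2→r0c3→r0c4→r1c4→r2c4→r3c4 for a total of 3 + 7 + 3 + 1 + 7 + 1 + 4 + 2 = 28.

28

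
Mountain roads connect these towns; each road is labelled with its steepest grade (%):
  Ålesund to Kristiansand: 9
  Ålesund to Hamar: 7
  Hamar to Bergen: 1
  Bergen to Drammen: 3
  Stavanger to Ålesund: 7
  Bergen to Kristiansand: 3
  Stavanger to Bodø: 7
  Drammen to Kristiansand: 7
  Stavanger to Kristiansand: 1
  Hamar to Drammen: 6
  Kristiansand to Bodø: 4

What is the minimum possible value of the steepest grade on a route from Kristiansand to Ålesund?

7

A few of the Kristiansand→Ålesund routes:
Kristiansand -> Bergen -> Hamar -> Ålesund: max(3, 1, 7) = 7
Kristiansand -> Bergen -> Drammen -> Hamar -> Ålesund: max(3, 3, 6, 7) = 7
Kristiansand -> Drammen -> Bergen -> Hamar -> Ålesund: max(7, 3, 1, 7) = 7
The minimum achievable maximum is 7%.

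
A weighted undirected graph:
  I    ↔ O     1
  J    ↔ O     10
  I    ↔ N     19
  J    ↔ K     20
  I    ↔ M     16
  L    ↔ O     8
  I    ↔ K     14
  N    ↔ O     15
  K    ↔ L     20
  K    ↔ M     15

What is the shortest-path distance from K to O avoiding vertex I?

Routes from K to O avoiding I:
K → J → O: 20 + 10 = 30
K → L → O: 20 + 8 = 28
The minimum is 28.

28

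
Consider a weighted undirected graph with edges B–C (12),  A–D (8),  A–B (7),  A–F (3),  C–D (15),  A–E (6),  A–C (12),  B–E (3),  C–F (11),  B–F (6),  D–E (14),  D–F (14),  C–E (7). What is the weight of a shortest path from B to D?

15

Some routes from B to D:
B-F-A-D: 6 + 3 + 8 = 17
B-E-A-D: 3 + 6 + 8 = 17
B-A-D: 7 + 8 = 15
Best route has total 15.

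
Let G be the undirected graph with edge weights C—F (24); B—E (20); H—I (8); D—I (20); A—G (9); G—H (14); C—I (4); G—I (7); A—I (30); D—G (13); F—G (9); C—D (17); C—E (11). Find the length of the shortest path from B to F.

51

Comparing a few candidate routes:
B-E-C-I-H-G-F: 20 + 11 + 4 + 8 + 14 + 9 = 66
B-E-C-D-G-F: 20 + 11 + 17 + 13 + 9 = 70
B-E-C-F: 20 + 11 + 24 = 55
B-E-C-I-G-F: 20 + 11 + 4 + 7 + 9 = 51
Shortest: 51.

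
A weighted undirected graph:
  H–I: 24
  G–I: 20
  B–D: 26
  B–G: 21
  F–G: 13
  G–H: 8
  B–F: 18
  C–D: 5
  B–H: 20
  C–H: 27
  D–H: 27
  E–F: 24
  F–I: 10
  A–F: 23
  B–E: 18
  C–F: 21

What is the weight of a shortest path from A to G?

36

Checking several routes:
A → F → G: 23 + 13 = 36
A → F → I → G: 23 + 10 + 20 = 53
A → F → I → H → G: 23 + 10 + 24 + 8 = 65
A → F → B → H → G: 23 + 18 + 20 + 8 = 69
A → F → B → G: 23 + 18 + 21 = 62
Shortest: 36.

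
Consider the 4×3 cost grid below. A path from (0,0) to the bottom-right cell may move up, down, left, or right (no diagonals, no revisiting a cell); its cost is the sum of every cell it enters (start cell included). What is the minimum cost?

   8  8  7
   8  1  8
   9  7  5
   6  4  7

35

Take [0,0] [0,1] [1,1] [2,1] [3,1] [3,2] for a total of 8 + 8 + 1 + 7 + 4 + 7 = 35.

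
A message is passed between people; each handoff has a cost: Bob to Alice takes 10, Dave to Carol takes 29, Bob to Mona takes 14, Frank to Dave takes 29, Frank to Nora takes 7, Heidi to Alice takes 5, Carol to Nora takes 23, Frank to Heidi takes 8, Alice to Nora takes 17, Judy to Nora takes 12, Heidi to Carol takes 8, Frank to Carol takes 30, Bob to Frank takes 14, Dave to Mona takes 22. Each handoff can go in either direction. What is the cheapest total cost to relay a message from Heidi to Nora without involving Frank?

22

Routes from Heidi to Nora avoiding Frank:
Heidi - Alice - Nora: 5 + 17 = 22
Heidi - Alice - Bob - Mona - Dave - Carol - Nora: 5 + 10 + 14 + 22 + 29 + 23 = 103
Heidi - Carol - Dave - Mona - Bob - Alice - Nora: 8 + 29 + 22 + 14 + 10 + 17 = 100
Heidi - Carol - Nora: 8 + 23 = 31
Best route has total 22.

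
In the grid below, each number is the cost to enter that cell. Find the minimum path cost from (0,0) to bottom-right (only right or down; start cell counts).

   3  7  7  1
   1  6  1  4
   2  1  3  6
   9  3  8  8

Take [0,0] -> [1,0] -> [2,0] -> [2,1] -> [2,2] -> [2,3] -> [3,3] for a total of 3 + 1 + 2 + 1 + 3 + 6 + 8 = 24.
(Top row then right column would cost 36.)

24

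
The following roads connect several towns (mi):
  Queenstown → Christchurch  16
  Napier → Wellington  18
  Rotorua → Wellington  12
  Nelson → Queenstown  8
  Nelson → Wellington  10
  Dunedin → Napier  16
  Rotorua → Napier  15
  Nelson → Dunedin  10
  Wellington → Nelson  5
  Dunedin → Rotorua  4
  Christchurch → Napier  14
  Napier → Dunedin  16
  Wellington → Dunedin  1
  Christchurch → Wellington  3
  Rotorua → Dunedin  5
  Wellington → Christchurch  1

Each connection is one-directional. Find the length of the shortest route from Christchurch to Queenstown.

16

Candidate routes:
Christchurch → Napier → Dunedin → Rotorua → Wellington → Nelson → Queenstown: 14 + 16 + 4 + 12 + 5 + 8 = 59
Christchurch → Wellington → Nelson → Queenstown: 3 + 5 + 8 = 16
Christchurch → Napier → Wellington → Nelson → Queenstown: 14 + 18 + 5 + 8 = 45
Best route has total 16 mi.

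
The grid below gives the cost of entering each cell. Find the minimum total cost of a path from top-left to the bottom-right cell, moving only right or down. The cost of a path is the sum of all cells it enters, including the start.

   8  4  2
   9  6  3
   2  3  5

Path (0,0) → (0,1) → (0,2) → (1,2) → (2,2): 8 + 4 + 2 + 3 + 5 = 22.

22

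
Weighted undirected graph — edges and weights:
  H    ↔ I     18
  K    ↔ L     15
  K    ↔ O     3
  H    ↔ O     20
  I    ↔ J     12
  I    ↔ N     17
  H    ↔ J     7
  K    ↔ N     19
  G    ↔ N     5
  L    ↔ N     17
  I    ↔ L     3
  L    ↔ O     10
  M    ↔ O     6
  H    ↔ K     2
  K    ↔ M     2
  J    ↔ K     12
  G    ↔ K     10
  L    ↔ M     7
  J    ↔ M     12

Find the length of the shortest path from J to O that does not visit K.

Some routes from J to O avoiding K:
J - M - O: 12 + 6 = 18
J - I - L - O: 12 + 3 + 10 = 25
J - I - L - M - O: 12 + 3 + 7 + 6 = 28
J - H - O: 7 + 20 = 27
J - M - L - O: 12 + 7 + 10 = 29
The minimum is 18.

18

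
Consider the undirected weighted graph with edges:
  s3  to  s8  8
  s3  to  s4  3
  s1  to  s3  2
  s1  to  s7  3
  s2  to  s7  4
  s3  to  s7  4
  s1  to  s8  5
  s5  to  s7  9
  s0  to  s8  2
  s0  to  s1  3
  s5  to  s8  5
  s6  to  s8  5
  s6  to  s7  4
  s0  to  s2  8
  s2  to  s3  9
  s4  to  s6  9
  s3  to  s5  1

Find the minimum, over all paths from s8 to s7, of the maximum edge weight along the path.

Checking several routes:
s8 → s0 → s1 → s7: max(2, 3, 3) = 3
s8 → s1 → s3 → s7: max(5, 2, 4) = 5
s8 → s0 → s1 → s3 → s7: max(2, 3, 2, 4) = 4
s8 → s5 → s3 → s1 → s7: max(5, 1, 2, 3) = 5
s8 → s5 → s3 → s7: max(5, 1, 4) = 5
s8 → s1 → s7: max(5, 3) = 5
Smallest bottleneck: 3.

3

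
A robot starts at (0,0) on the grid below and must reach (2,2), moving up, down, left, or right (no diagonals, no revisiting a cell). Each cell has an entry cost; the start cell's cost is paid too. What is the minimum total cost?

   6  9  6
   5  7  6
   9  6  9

Path r0c0 r1c0 r1c1 r1c2 r2c2: 6 + 5 + 7 + 6 + 9 = 33.

33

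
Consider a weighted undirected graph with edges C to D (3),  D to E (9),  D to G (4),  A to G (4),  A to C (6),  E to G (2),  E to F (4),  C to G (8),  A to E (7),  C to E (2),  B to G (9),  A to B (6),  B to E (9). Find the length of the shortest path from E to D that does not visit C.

6

Paths from E to D avoiding C:
E→B→A→G→D: 9 + 6 + 4 + 4 = 23
E→D: 9
E→B→G→D: 9 + 9 + 4 = 22
E→A→G→D: 7 + 4 + 4 = 15
E→G→D: 2 + 4 = 6
E→A→B→G→D: 7 + 6 + 9 + 4 = 26
The minimum is 6.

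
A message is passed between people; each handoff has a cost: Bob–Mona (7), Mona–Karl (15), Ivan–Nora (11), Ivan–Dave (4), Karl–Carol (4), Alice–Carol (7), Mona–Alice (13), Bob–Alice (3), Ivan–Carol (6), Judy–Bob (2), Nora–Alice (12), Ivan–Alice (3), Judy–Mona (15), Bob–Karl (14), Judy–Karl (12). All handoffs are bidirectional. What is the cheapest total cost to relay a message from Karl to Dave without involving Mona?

Comparing a few candidate routes:
Karl-Carol-Alice-Ivan-Dave: 4 + 7 + 3 + 4 = 18
Karl-Carol-Ivan-Dave: 4 + 6 + 4 = 14
Karl-Bob-Alice-Ivan-Dave: 14 + 3 + 3 + 4 = 24
Karl-Judy-Bob-Alice-Ivan-Dave: 12 + 2 + 3 + 3 + 4 = 24
The minimum is 14.

14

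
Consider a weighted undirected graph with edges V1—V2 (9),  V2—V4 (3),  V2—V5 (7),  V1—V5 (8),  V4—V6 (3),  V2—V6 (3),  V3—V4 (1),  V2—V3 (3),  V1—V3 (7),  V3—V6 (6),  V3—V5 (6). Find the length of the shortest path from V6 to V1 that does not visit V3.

12

Routes from V6 to V1 avoiding V3:
V6 -> V2 -> V1: 3 + 9 = 12
V6 -> V4 -> V2 -> V5 -> V1: 3 + 3 + 7 + 8 = 21
V6 -> V4 -> V2 -> V1: 3 + 3 + 9 = 15
V6 -> V2 -> V5 -> V1: 3 + 7 + 8 = 18
Shortest: 12.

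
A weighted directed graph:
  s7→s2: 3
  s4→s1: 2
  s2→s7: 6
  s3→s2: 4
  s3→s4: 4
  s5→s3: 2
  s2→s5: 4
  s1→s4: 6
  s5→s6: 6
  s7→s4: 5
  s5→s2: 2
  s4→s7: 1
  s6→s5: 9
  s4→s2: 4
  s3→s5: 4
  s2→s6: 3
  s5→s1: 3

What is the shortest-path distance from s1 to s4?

6

Candidate routes:
s1→s4: 6
Shortest: 6.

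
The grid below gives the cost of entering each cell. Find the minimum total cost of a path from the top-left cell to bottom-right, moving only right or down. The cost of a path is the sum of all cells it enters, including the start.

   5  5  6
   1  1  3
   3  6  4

One optimal route is [0,0] → [1,0] → [1,1] → [1,2] → [2,2].
Its cost is 5 + 1 + 1 + 3 + 4 = 14.
(Top row then right column would cost 23.)

14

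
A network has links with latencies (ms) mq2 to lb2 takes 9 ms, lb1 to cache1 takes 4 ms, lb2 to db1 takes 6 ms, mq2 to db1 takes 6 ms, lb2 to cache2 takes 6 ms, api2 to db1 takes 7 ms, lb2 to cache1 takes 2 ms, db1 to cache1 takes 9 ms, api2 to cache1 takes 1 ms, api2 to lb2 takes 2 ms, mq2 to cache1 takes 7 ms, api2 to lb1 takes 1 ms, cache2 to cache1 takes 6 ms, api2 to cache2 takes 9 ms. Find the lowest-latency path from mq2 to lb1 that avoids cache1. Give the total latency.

A few of the mq2→lb1 routes:
mq2→db1→lb2→api2→lb1: 6 + 6 + 2 + 1 = 15
mq2→lb2→db1→api2→lb1: 9 + 6 + 7 + 1 = 23
mq2→db1→api2→lb1: 6 + 7 + 1 = 14
mq2→lb2→api2→lb1: 9 + 2 + 1 = 12
mq2→lb2→cache2→api2→lb1: 9 + 6 + 9 + 1 = 25
Best route has total 12 ms.

12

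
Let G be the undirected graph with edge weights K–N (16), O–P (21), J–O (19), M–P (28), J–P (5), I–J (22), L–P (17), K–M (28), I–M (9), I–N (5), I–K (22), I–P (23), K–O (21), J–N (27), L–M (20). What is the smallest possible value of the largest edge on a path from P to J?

Comparing a few candidate routes:
P - J: max(5) = 5
P - O - K - I - J: max(21, 21, 22, 22) = 22
P - O - K - N - I - J: max(21, 21, 16, 5, 22) = 22
P - O - J: max(21, 19) = 21
P - L - M - I - K - O - J: max(17, 20, 9, 22, 21, 19) = 22
P - L - M - I - N - K - O - J: max(17, 20, 9, 5, 16, 21, 19) = 21
Best route has worst link 5.

5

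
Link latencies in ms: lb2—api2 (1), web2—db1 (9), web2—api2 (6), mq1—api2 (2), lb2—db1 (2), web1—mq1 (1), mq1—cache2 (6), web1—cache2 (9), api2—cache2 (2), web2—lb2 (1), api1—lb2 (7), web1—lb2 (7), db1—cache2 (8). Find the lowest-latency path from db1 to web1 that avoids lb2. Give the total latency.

13

A few of the db1→web1 routes:
db1-web2-api2-cache2-web1: 9 + 6 + 2 + 9 = 26
db1-web2-api2-mq1-web1: 9 + 6 + 2 + 1 = 18
db1-cache2-mq1-web1: 8 + 6 + 1 = 15
db1-web2-api2-cache2-mq1-web1: 9 + 6 + 2 + 6 + 1 = 24
db1-cache2-api2-mq1-web1: 8 + 2 + 2 + 1 = 13
db1-cache2-web1: 8 + 9 = 17
Best route has total 13 ms.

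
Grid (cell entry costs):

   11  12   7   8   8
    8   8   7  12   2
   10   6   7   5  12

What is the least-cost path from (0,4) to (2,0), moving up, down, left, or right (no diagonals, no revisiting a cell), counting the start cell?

50

One optimal route is r0c4→r1c4→r1c3→r2c3→r2c2→r2c1→r2c0.
Its cost is 8 + 2 + 12 + 5 + 7 + 6 + 10 = 50.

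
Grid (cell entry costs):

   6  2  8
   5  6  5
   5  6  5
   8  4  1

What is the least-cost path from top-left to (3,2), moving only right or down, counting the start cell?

25

One optimal route is r0c0 r0c1 r1c1 r1c2 r2c2 r3c2.
Its cost is 6 + 2 + 6 + 5 + 5 + 1 = 25.
For comparison, the top-then-right route costs 27.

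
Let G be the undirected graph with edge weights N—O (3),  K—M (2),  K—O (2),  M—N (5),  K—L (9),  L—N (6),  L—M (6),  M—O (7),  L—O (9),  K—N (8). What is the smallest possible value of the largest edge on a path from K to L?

Some routes from K to L:
K -> M -> L: max(2, 6) = 6
K -> M -> N -> L: max(2, 5, 6) = 6
K -> O -> M -> L: max(2, 7, 6) = 7
K -> O -> N -> M -> L: max(2, 3, 5, 6) = 6
K -> O -> M -> N -> L: max(2, 7, 5, 6) = 7
K -> O -> N -> L: max(2, 3, 6) = 6
Best route has worst link 6.

6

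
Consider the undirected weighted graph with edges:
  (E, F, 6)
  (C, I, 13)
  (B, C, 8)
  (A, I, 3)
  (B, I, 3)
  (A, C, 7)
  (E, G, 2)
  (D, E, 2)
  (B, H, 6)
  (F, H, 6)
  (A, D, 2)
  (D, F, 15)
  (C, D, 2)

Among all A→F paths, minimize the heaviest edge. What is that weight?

Checking several routes:
A → C → B → H → F: max(7, 8, 6, 6) = 8
A → D → E → F: max(2, 2, 6) = 6
A → C → D → E → F: max(7, 2, 2, 6) = 7
A → I → B → H → F: max(3, 3, 6, 6) = 6
A → D → C → B → H → F: max(2, 2, 8, 6, 6) = 8
A → I → B → C → D → E → F: max(3, 3, 8, 2, 2, 6) = 8
Smallest bottleneck: 6.

6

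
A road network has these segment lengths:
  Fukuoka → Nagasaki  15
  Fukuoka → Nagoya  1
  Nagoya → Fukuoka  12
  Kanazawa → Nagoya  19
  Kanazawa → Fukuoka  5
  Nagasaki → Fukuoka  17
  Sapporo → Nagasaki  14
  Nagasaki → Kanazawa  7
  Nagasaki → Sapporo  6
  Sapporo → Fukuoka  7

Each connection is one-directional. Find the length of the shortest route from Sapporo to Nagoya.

Candidate routes:
Sapporo -> Fukuoka -> Nagasaki -> Kanazawa -> Nagoya: 7 + 15 + 7 + 19 = 48
Sapporo -> Fukuoka -> Nagoya: 7 + 1 = 8
Sapporo -> Nagasaki -> Kanazawa -> Fukuoka -> Nagoya: 14 + 7 + 5 + 1 = 27
Sapporo -> Nagasaki -> Fukuoka -> Nagoya: 14 + 17 + 1 = 32
Sapporo -> Nagasaki -> Kanazawa -> Nagoya: 14 + 7 + 19 = 40
Best route has total 8.

8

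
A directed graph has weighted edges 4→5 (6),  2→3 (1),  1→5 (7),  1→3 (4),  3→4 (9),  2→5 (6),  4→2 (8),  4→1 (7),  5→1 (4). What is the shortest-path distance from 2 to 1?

Routes from 2 to 1:
2 - 5 - 1: 6 + 4 = 10
2 - 3 - 4 - 1: 1 + 9 + 7 = 17
2 - 3 - 4 - 5 - 1: 1 + 9 + 6 + 4 = 20
Shortest: 10.

10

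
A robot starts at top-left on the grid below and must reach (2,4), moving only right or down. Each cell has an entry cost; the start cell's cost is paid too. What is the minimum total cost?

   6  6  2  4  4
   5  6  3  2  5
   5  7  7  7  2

26

Best path: (0,0) -> (0,1) -> (0,2) -> (1,2) -> (1,3) -> (1,4) -> (2,4)
Cost: 6 + 6 + 2 + 3 + 2 + 5 + 2 = 26
For comparison, the top-then-right route costs 29.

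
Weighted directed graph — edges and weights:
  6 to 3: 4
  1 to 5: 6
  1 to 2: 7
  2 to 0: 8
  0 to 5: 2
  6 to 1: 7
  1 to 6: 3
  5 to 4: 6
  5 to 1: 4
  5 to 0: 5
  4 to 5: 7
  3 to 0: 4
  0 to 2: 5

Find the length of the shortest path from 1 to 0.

11

Routes from 1 to 0:
1 -> 2 -> 0: 7 + 8 = 15
1 -> 6 -> 3 -> 0: 3 + 4 + 4 = 11
1 -> 5 -> 0: 6 + 5 = 11
Shortest: 11.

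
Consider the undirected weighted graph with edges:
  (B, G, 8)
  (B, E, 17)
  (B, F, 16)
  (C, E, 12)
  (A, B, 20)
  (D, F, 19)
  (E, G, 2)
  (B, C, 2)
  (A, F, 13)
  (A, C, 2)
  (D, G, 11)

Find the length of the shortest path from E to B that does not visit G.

Routes from E to B avoiding G:
E -> B: 17
E -> C -> A -> F -> B: 12 + 2 + 13 + 16 = 43
E -> C -> B: 12 + 2 = 14
E -> C -> A -> B: 12 + 2 + 20 = 34
Shortest: 14.

14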